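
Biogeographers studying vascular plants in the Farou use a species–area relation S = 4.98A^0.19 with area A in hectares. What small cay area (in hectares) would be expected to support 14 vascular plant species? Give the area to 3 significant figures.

14 = 4.98 × A^0.19  ⇒  A^0.19 = 14/4.98 = 2.811
ln A = ln(2.811) / 0.19 = 1.0336 / 0.19 = 5.4401
A = e^5.4401 ≈ 230.5 hectares

230 hectares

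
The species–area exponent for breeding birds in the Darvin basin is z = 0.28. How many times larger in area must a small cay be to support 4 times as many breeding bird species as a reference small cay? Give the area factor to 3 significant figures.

(A₂/A₁)^0.28 = 4, so A₂/A₁ = 4^(1/0.28) = 4^3.571
ln(A₂/A₁) = ln 4 / 0.28 = 1.3863 / 0.28 = 4.9511
A₂/A₁ = e^4.9511 ≈ 141.3

141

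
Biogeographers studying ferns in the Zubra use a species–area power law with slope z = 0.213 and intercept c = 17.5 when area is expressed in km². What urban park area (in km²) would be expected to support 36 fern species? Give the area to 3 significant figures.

29.6 km²

36 = 17.5 × A^0.213  ⇒  A^0.213 = 36/17.5 = 2.057
ln A = ln(2.057) / 0.213 = 0.7213 / 0.213 = 3.3865
A = e^3.3865 ≈ 29.56 km²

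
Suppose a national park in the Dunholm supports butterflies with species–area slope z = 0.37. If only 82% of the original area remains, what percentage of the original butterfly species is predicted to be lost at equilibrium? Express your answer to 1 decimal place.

S_new/S_old = (A_new/A_old)^z = 0.82^0.37
= exp(0.37 × ln 0.82) = exp(0.37 × -0.1985) = exp(-0.0734) ≈ 0.9292
Fraction lost = 1 − 0.9292 = 0.0708

7.1%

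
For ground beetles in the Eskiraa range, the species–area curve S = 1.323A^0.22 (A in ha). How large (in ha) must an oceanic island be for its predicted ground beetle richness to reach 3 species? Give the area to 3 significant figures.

41.3 ha

3 = 1.323 × A^0.22  ⇒  A^0.22 = 3/1.323 = 2.268
ln A = ln(2.268) / 0.22 = 0.8187 / 0.22 = 3.7214
A = e^3.7214 ≈ 41.32 ha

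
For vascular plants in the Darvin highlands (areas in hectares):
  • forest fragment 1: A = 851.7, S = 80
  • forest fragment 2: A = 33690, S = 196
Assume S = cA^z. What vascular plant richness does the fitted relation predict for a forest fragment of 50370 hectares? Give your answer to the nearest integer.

216

z = ln(196/80) / ln(33690/851.7) = 0.8961 / 3.6777 = 0.2437
c = 80 / 851.7^0.2437 = 80 / 5.176 = 15.46
S₃ = 15.46 × 50370^0.2437 = 15.46 × 13.99 ≈ 216.2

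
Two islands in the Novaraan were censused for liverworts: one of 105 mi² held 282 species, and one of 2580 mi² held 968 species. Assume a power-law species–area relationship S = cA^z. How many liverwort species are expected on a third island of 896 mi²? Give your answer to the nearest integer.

644

z = ln(968/282) / ln(2580/105) = 1.2333 / 3.2016 = 0.3852
c = 282 / 105^0.3852 = 282 / 6.006 = 46.95
S₃ = 46.95 × 896^0.3852 = 46.95 × 13.72 ≈ 644.1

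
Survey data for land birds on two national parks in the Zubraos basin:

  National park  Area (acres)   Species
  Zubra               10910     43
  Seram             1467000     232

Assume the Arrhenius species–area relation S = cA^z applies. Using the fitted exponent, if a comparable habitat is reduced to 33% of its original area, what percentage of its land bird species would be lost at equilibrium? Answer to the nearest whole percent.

z = ln(232/43) / ln(1467000/10910) = 1.6855 / 4.9013 = 0.3439
S_new/S_old = (A_new/A_old)^z = 0.33^0.3439 = exp(0.3439 × -1.1087) = 0.683
Fraction lost = 1 − 0.683 = 0.317

32%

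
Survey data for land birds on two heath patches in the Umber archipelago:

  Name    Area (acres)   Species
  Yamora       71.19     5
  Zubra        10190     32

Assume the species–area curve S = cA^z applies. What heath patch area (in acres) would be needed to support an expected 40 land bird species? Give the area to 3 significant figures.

18500 acres

z = ln(32/5) / ln(10190/71.19) = 1.8563 / 4.9638 = 0.3740
c = 5 / 71.19^0.3740 = 5 / 4.929 = 1.014
A = (40/1.014)^(1/0.3740) ⇒ ln A = ln(39.43)/0.3740 = 9.8259
A = e^9.8259 ≈ 18506 acres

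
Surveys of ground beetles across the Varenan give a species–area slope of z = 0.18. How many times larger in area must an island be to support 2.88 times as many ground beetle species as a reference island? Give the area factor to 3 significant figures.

(A₂/A₁)^0.18 = 2.88, so A₂/A₁ = 2.88^(1/0.18) = 2.88^5.556
ln(A₂/A₁) = ln 2.88 / 0.18 = 1.0578 / 0.18 = 5.8766
A₂/A₁ = e^5.8766 ≈ 356.6

357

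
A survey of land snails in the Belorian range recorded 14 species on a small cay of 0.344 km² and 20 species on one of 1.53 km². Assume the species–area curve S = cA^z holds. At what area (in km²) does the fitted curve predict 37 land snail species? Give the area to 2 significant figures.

20 km²

z = ln(20/14) / ln(1.53/0.344) = 0.3567 / 1.4924 = 0.2390
c = 14 / 0.344^0.2390 = 14 / 0.7749 = 18.07
A = (37/18.07)^(1/0.2390) ⇒ ln A = ln(2.048)/0.2390 = 2.9993
A = e^2.9993 ≈ 20.07 km²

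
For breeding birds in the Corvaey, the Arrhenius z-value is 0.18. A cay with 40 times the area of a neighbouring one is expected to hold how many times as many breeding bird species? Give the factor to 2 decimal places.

1.94

S₂/S₁ = (A₂/A₁)^z = 40^0.18
ln(S₂/S₁) = 0.18 × ln 40 = 0.18 × 3.6889 = 0.6640
S₂/S₁ = e^0.6640 ≈ 1.943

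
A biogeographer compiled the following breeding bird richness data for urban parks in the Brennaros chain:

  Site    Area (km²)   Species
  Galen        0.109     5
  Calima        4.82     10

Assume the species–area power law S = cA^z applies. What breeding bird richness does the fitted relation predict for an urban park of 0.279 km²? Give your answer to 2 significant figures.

z = ln(10/5) / ln(4.82/0.109) = 0.6931 / 3.7892 = 0.1829
c = 5 / 0.109^0.1829 = 5 / 0.6667 = 7.5
S₃ = 7.5 × 0.279^0.1829 = 7.5 × 0.7917 ≈ 5.938

5.9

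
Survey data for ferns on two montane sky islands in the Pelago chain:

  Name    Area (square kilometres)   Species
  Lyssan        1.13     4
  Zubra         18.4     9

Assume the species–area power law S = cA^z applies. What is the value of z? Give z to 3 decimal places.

0.291

Taking logs: ln S = ln c + z ln A, so z = (ln S₂ − ln S₁)/(ln A₂ − ln A₁).
z = ln(9/4) / ln(18.4/1.13) = ln(2.25) / ln(16.28) = 0.8109 / 2.7901 = 0.2906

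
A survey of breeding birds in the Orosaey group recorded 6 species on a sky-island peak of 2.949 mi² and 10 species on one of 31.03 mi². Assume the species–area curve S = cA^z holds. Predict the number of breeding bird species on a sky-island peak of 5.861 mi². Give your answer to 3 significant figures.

z = ln(10/6) / ln(31.03/2.949) = 0.5108 / 2.3535 = 0.2171
c = 6 / 2.949^0.2171 = 6 / 1.265 = 4.745
S₃ = 4.745 × 5.861^0.2171 = 4.745 × 1.468 ≈ 6.965

6.96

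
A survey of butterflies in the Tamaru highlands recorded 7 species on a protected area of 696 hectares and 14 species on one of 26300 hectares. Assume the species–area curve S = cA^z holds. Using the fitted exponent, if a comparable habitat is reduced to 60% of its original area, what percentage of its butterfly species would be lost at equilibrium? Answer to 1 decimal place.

9.3%

z = ln(14/7) / ln(26300/696) = 0.6931 / 3.6320 = 0.1908
S_new/S_old = (A_new/A_old)^z = 0.6^0.1908 = exp(0.1908 × -0.5108) = 0.9071
Fraction lost = 1 − 0.9071 = 0.09289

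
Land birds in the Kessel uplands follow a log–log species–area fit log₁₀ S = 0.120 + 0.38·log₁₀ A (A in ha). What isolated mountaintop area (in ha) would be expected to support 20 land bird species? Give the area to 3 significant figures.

20 = 1.318 × A^0.38  ⇒  A^0.38 = 20/1.318 = 15.17
ln A = ln(15.17) / 0.38 = 2.7194 / 0.38 = 7.1564
A = e^7.1564 ≈ 1282 ha

1280 ha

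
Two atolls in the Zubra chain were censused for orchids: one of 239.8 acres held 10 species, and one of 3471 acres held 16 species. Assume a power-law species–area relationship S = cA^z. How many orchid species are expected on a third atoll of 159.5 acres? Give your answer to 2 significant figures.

z = ln(16/10) / ln(3471/239.8) = 0.4700 / 2.6724 = 0.1759
c = 10 / 239.8^0.1759 = 10 / 2.622 = 3.815
S₃ = 3.815 × 159.5^0.1759 = 3.815 × 2.44 ≈ 9.308

9.3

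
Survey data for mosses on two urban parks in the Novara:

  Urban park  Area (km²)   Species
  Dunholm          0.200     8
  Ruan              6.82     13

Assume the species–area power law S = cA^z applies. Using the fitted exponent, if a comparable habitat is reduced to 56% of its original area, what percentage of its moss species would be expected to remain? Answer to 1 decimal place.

92.3%

z = ln(13/8) / ln(6.82/0.2) = 0.4855 / 3.5293 = 0.1376
S_new/S_old = (A_new/A_old)^z = 0.56^0.1376 = exp(0.1376 × -0.5798) = 0.9233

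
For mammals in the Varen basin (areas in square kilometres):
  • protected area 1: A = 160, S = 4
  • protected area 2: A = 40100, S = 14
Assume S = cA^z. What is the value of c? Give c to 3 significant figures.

1.27

z = ln(S₂/S₁) / ln(A₂/A₁) = ln(14/4) / ln(40100/160) = 1.2528 / 5.5240 = 0.2268
c = S₁ / A₁^z = 4 / 160^0.2268 = 4 / 3.161 = 1.265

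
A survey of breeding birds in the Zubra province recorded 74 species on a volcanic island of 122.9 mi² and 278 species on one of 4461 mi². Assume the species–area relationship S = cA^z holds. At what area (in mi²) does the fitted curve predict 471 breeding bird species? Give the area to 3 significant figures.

18700 mi²

z = ln(278/74) / ln(4461/122.9) = 1.3236 / 3.5918 = 0.3685
c = 74 / 122.9^0.3685 = 74 / 5.888 = 12.57
A = (471/12.57)^(1/0.3685) ⇒ ln A = ln(37.48)/0.3685 = 9.8339
A = e^9.8339 ≈ 18656 mi²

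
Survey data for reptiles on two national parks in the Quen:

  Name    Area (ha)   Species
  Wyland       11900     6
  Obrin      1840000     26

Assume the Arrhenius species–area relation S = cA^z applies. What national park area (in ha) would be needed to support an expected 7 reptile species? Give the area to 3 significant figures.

z = ln(26/6) / ln(1840000/11900) = 1.4663 / 5.0410 = 0.2909
c = 6 / 11900^0.2909 = 6 / 15.33 = 0.3914
A = (7/0.3914)^(1/0.2909) ⇒ ln A = ln(17.88)/0.2909 = 9.9142
A = e^9.9142 ≈ 20216 ha

20200 ha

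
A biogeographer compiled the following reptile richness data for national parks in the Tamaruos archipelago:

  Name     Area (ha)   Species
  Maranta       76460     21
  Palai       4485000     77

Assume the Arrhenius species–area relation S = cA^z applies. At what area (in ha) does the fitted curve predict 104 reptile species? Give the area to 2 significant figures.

z = ln(77/21) / ln(4485000/76460) = 1.2993 / 4.0717 = 0.3191
c = 21 / 76460^0.3191 = 21 / 36.17 = 0.5807
A = (104/0.5807)^(1/0.3191) ⇒ ln A = ln(179.1)/0.3191 = 16.2582
A = e^16.2582 ≈ 11504300 ha

12000000 ha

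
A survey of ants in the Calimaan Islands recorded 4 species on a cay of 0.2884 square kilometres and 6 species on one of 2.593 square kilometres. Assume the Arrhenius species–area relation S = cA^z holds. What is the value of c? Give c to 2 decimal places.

z = ln(S₂/S₁) / ln(A₂/A₁) = ln(6/4) / ln(2.593/0.2884) = 0.4055 / 2.1962 = 0.1846
c = S₁ / A₁^z = 4 / 0.2884^0.1846 = 4 / 0.7949 = 5.032

5.03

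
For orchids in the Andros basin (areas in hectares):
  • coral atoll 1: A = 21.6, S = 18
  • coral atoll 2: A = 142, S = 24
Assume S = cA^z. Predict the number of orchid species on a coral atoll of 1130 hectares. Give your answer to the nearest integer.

z = ln(24/18) / ln(142/21.6) = 0.2877 / 1.8831 = 0.1528
c = 18 / 21.6^0.1528 = 18 / 1.599 = 11.26
S₃ = 11.26 × 1130^0.1528 = 11.26 × 2.927 ≈ 32.95

33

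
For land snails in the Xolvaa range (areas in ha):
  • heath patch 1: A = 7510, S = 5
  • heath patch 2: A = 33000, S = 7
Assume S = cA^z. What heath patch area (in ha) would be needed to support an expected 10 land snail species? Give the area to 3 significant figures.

z = ln(7/5) / ln(33000/7510) = 0.3365 / 1.4803 = 0.2273
c = 5 / 7510^0.2273 = 5 / 7.602 = 0.6577
A = (10/0.6577)^(1/0.2273) ⇒ ln A = ln(15.2)/0.2273 = 11.9734
A = e^11.9734 ≈ 158485 ha

158000 ha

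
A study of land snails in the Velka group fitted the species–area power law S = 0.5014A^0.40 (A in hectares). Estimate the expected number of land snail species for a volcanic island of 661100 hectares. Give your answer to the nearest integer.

S = 0.5014 × 661100^0.4
ln S = ln 0.5014 + 0.4 × ln 661100 = -0.6904 + 0.4 × 13.4017 = 4.6703
S = e^4.6703 ≈ 106.7

107 species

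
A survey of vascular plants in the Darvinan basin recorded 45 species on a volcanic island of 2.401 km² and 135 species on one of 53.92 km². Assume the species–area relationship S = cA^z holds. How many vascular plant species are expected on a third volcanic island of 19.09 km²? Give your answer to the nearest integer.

94

z = ln(135/45) / ln(53.92/2.401) = 1.0986 / 3.1116 = 0.3531
c = 45 / 2.401^0.3531 = 45 / 1.362 = 33.03
S₃ = 33.03 × 19.09^0.3531 = 33.03 × 2.833 ≈ 93.57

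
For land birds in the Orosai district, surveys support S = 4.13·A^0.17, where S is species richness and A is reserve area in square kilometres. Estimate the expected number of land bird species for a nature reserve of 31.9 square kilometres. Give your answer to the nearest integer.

7

S = 4.13 × 31.9^0.17
ln S = ln 4.13 + 0.17 × ln 31.9 = 1.4183 + 0.17 × 3.4626 = 2.0069
S = e^2.0069 ≈ 7.44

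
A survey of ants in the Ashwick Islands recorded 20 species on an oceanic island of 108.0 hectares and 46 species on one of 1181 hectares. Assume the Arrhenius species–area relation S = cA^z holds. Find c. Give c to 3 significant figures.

3.92

z = ln(S₂/S₁) / ln(A₂/A₁) = ln(46/20) / ln(1181/108) = 0.8329 / 2.3920 = 0.3482
c = S₁ / A₁^z = 20 / 108^0.3482 = 20 / 5.106 = 3.917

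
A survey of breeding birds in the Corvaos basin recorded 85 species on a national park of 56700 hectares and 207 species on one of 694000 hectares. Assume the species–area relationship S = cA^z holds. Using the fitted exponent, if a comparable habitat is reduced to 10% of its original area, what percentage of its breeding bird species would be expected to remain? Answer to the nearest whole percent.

44%

z = ln(207/85) / ln(694000/56700) = 0.8901 / 2.5047 = 0.3554
S_new/S_old = (A_new/A_old)^z = 0.1^0.3554 = exp(0.3554 × -2.3026) = 0.4412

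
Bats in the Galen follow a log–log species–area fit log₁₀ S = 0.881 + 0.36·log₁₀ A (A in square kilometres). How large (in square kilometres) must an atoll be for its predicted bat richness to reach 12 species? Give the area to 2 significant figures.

3.6 square kilometres

12 = 7.603 × A^0.36  ⇒  A^0.36 = 12/7.603 = 1.578
ln A = ln(1.578) / 0.36 = 0.4563 / 0.36 = 1.2676
A = e^1.2676 ≈ 3.552 square kilometres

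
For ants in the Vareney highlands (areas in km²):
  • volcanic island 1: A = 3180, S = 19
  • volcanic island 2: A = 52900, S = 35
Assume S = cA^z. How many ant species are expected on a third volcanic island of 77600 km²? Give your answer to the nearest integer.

z = ln(35/19) / ln(52900/3180) = 0.6109 / 2.8115 = 0.2173
c = 19 / 3180^0.2173 = 19 / 5.768 = 3.294
S₃ = 3.294 × 77600^0.2173 = 3.294 × 11.55 ≈ 38.04

38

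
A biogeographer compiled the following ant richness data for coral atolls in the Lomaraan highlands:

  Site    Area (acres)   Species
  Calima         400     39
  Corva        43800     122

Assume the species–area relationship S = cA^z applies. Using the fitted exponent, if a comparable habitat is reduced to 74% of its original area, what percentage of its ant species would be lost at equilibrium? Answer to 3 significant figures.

z = ln(122/39) / ln(43800/400) = 1.1405 / 4.6959 = 0.2429
S_new/S_old = (A_new/A_old)^z = 0.74^0.2429 = exp(0.2429 × -0.3011) = 0.9295
Fraction lost = 1 − 0.9295 = 0.07052

7.05%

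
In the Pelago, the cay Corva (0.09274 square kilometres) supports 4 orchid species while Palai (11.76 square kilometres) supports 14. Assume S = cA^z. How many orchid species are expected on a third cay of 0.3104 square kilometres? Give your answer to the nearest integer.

z = ln(14/4) / ln(11.76/0.09274) = 1.2528 / 4.8427 = 0.2587
c = 4 / 0.09274^0.2587 = 4 / 0.5406 = 7.4
S₃ = 7.4 × 0.3104^0.2587 = 7.4 × 0.7389 ≈ 5.467

5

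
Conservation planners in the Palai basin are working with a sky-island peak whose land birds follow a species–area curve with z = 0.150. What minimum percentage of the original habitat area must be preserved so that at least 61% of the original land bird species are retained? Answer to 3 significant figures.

3.71%

Need (A_new/A_old)^0.15 = 0.61, so A_new/A_old = 0.61^(1/0.15) = 0.61^6.667
ln(A_new/A_old) = ln 0.61 / 0.15 = -0.4943 / 0.15 = -3.2953
A_new/A_old = e^-3.2953 ≈ 0.03706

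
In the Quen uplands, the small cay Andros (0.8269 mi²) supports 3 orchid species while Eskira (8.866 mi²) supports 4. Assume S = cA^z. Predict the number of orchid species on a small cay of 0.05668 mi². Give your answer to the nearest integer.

z = ln(4/3) / ln(8.866/0.8269) = 0.2877 / 2.3723 = 0.1213
c = 3 / 0.8269^0.1213 = 3 / 0.9772 = 3.07
S₃ = 3.07 × 0.05668^0.1213 = 3.07 × 0.706 ≈ 2.168

2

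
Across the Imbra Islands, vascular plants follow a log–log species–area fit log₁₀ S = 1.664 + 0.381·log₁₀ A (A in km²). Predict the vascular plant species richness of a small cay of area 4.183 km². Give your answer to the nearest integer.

S = 46.13 × 4.183^0.381
ln S = ln 46.13 + 0.381 × ln 4.183 = 3.8315 + 0.381 × 1.4310 = 4.3767
S = e^4.3767 ≈ 79.58

80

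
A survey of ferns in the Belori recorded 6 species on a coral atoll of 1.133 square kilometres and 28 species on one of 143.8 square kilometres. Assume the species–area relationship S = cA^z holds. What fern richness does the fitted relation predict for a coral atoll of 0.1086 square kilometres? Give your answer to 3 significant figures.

z = ln(28/6) / ln(143.8/1.133) = 1.5404 / 4.8436 = 0.3180
c = 6 / 1.133^0.3180 = 6 / 1.041 = 5.766
S₃ = 5.766 × 0.1086^0.3180 = 5.766 × 0.4936 ≈ 2.846

2.85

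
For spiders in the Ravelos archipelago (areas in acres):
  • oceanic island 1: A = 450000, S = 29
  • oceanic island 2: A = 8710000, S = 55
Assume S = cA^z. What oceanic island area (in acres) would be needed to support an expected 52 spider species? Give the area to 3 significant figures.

z = ln(55/29) / ln(8710000/450000) = 0.6400 / 2.9630 = 0.2160
c = 29 / 450000^0.2160 = 29 / 16.64 = 1.743
A = (52/1.743)^(1/0.2160) ⇒ ln A = ln(29.84)/0.2160 = 15.7203
A = e^15.7203 ≈ 6718145 acres

6720000 acres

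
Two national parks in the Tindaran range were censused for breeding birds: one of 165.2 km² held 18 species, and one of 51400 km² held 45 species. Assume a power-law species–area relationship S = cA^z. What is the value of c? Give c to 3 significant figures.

z = ln(S₂/S₁) / ln(A₂/A₁) = ln(45/18) / ln(51400/165.2) = 0.9163 / 5.7402 = 0.1596
c = S₁ / A₁^z = 18 / 165.2^0.1596 = 18 / 2.26 = 7.966

7.97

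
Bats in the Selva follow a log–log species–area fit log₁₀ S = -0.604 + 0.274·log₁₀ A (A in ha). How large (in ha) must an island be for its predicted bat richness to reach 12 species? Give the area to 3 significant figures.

1390000 ha

12 = 0.2489 × A^0.274  ⇒  A^0.274 = 12/0.2489 = 48.21
ln A = ln(48.21) / 0.274 = 3.8757 / 0.274 = 14.1448
A = e^14.1448 ≈ 1389944 ha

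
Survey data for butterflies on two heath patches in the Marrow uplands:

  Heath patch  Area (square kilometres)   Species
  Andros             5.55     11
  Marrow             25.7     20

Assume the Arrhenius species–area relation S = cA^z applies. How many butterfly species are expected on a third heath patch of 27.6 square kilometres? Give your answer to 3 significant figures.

20.6

z = ln(20/11) / ln(25.7/5.55) = 0.5978 / 1.5327 = 0.3901
c = 11 / 5.55^0.3901 = 11 / 1.951 = 5.637
S₃ = 5.637 × 27.6^0.3901 = 5.637 × 3.648 ≈ 20.56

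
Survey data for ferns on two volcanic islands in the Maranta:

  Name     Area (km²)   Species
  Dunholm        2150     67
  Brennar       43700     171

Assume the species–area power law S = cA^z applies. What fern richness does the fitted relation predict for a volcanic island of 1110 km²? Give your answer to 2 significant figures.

z = ln(171/67) / ln(43700/2150) = 0.9370 / 3.0119 = 0.3111
c = 67 / 2150^0.3111 = 67 / 10.88 = 6.157
S₃ = 6.157 × 1110^0.3111 = 6.157 × 8.859 ≈ 54.55

55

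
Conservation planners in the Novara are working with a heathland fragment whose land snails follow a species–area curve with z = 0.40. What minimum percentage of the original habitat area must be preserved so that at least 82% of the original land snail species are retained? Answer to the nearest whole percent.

Need (A_new/A_old)^0.4 = 0.82, so A_new/A_old = 0.82^(1/0.4) = 0.82^2.5
ln(A_new/A_old) = ln 0.82 / 0.4 = -0.1985 / 0.4 = -0.4961
A_new/A_old = e^-0.4961 ≈ 0.6089

61%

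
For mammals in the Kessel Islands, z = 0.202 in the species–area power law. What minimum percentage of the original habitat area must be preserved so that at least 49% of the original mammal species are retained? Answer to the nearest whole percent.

3%

Need (A_new/A_old)^0.202 = 0.49, so A_new/A_old = 0.49^(1/0.202) = 0.49^4.95
ln(A_new/A_old) = ln 0.49 / 0.202 = -0.7133 / 0.202 = -3.5314
A_new/A_old = e^-3.5314 ≈ 0.02926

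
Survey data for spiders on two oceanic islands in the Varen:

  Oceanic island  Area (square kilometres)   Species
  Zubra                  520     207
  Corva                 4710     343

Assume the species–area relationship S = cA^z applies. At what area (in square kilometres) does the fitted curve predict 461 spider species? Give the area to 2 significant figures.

z = ln(343/207) / ln(4710/520) = 0.5050 / 2.2036 = 0.2292
c = 207 / 520^0.2292 = 207 / 4.192 = 49.38
A = (461/49.38)^(1/0.2292) ⇒ ln A = ln(9.336)/0.2292 = 9.7476
A = e^9.7476 ≈ 17113 square kilometres

17000 square kilometres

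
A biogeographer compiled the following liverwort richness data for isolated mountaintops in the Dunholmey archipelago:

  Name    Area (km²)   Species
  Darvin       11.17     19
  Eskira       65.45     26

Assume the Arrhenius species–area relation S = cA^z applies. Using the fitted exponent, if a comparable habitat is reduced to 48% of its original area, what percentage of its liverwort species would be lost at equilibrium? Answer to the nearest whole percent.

z = ln(26/19) / ln(65.45/11.17) = 0.3137 / 1.7681 = 0.1774
S_new/S_old = (A_new/A_old)^z = 0.48^0.1774 = exp(0.1774 × -0.7340) = 0.8779
Fraction lost = 1 − 0.8779 = 0.1221

12%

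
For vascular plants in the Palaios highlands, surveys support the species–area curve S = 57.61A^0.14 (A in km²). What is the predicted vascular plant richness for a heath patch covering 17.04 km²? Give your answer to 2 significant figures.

S = 57.61 × 17.04^0.14
ln S = ln 57.61 + 0.14 × ln 17.04 = 4.0537 + 0.14 × 2.8356 = 4.4507
S = e^4.4507 ≈ 85.68

86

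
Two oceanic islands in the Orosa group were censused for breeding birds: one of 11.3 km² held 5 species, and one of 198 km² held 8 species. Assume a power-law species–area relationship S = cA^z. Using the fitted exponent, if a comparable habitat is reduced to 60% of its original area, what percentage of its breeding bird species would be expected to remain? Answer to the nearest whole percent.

z = ln(8/5) / ln(198/11.3) = 0.4700 / 2.8635 = 0.1641
S_new/S_old = (A_new/A_old)^z = 0.6^0.1641 = exp(0.1641 × -0.5108) = 0.9196

92%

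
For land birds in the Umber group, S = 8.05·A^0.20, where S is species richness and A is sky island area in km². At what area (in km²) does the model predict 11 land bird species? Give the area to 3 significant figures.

11 = 8.05 × A^0.2  ⇒  A^0.2 = 11/8.05 = 1.366
ln A = ln(1.366) / 0.2 = 0.3122 / 0.2 = 1.5611
A = e^1.5611 ≈ 4.764 km²

4.76 km²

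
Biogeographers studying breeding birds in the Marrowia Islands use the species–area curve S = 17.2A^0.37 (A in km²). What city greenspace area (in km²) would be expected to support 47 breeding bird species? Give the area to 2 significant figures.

15 km²

47 = 17.2 × A^0.37  ⇒  A^0.37 = 47/17.2 = 2.733
ln A = ln(2.733) / 0.37 = 1.0052 / 0.37 = 2.7169
A = e^2.7169 ≈ 15.13 km²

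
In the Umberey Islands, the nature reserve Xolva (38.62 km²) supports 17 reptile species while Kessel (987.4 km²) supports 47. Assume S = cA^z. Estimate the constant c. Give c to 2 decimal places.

z = ln(S₂/S₁) / ln(A₂/A₁) = ln(47/17) / ln(987.4/38.62) = 1.0169 / 3.2413 = 0.3137
c = S₁ / A₁^z = 17 / 38.62^0.3137 = 17 / 3.147 = 5.403

5.40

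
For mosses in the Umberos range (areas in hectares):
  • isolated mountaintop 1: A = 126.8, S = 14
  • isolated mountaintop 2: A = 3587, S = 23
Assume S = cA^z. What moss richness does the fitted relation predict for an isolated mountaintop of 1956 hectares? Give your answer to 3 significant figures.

z = ln(23/14) / ln(3587/126.8) = 0.4964 / 3.3425 = 0.1485
c = 14 / 126.8^0.1485 = 14 / 2.053 = 6.82
S₃ = 6.82 × 1956^0.1485 = 6.82 × 3.082 ≈ 21.02

21.0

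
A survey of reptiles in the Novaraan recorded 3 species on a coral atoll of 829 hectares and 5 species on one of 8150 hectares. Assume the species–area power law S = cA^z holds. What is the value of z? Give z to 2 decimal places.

Taking logs: ln S = ln c + z ln A, so z = (ln S₂ − ln S₁)/(ln A₂ − ln A₁).
z = ln(5/3) / ln(8150/829) = ln(1.667) / ln(9.831) = 0.5108 / 2.2856 = 0.2235

0.22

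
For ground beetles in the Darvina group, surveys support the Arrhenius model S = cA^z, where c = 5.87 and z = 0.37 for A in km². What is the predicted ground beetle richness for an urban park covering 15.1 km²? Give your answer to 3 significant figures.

16.0

S = 5.87 × 15.1^0.37
ln S = ln 5.87 + 0.37 × ln 15.1 = 1.7699 + 0.37 × 2.7147 = 2.7743
S = e^2.7743 ≈ 16.03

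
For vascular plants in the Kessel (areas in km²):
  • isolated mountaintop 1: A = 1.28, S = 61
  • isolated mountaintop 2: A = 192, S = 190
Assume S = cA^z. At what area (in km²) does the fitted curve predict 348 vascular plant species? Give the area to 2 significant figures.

z = ln(190/61) / ln(192/1.28) = 1.1362 / 5.0106 = 0.2267
c = 61 / 1.28^0.2267 = 61 / 1.058 = 57.68
A = (348/57.68)^(1/0.2267) ⇒ ln A = ln(6.033)/0.2267 = 7.9264
A = e^7.9264 ≈ 2770 km²

2800 km²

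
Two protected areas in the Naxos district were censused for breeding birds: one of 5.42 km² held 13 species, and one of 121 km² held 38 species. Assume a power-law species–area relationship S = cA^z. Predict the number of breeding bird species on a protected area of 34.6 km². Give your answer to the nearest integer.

z = ln(38/13) / ln(121/5.42) = 1.0726 / 3.1057 = 0.3454
c = 13 / 5.42^0.3454 = 13 / 1.793 = 7.252
S₃ = 7.252 × 34.6^0.3454 = 7.252 × 3.401 ≈ 24.66

25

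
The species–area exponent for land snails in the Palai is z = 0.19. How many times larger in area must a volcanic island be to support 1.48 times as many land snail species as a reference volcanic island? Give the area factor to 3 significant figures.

(A₂/A₁)^0.19 = 1.48, so A₂/A₁ = 1.48^(1/0.19) = 1.48^5.263
ln(A₂/A₁) = ln 1.48 / 0.19 = 0.3920 / 0.19 = 2.0634
A₂/A₁ = e^2.0634 ≈ 7.873

7.87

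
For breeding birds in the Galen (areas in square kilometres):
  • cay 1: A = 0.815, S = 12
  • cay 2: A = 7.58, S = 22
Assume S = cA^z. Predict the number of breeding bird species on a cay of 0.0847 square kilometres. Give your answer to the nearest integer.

z = ln(22/12) / ln(7.58/0.815) = 0.6061 / 2.2301 = 0.2718
c = 12 / 0.815^0.2718 = 12 / 0.9459 = 12.69
S₃ = 12.69 × 0.0847^0.2718 = 12.69 × 0.5112 ≈ 6.485

6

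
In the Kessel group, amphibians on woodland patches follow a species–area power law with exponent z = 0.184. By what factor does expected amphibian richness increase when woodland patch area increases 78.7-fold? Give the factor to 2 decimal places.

2.23

S₂/S₁ = (A₂/A₁)^z = 78.7^0.184
ln(S₂/S₁) = 0.184 × ln 78.7 = 0.184 × 4.3656 = 0.8033
S₂/S₁ = e^0.8033 ≈ 2.233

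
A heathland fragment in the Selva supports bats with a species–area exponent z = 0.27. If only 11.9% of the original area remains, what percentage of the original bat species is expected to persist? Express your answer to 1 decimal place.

56.3%

S_new/S_old = (A_new/A_old)^z = 0.119^0.27
= exp(0.27 × ln 0.119) = exp(0.27 × -2.1286) = exp(-0.5747) ≈ 0.5629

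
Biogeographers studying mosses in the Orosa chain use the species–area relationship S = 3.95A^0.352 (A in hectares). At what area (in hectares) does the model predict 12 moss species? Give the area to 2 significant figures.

23 hectares

12 = 3.95 × A^0.352  ⇒  A^0.352 = 12/3.95 = 3.038
ln A = ln(3.038) / 0.352 = 1.1112 / 0.352 = 3.1568
A = e^3.1568 ≈ 23.5 hectares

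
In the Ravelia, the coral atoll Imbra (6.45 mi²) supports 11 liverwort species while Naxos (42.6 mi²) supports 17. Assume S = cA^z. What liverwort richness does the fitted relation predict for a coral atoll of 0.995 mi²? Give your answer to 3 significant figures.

z = ln(17/11) / ln(42.6/6.45) = 0.4353 / 1.8878 = 0.2306
c = 11 / 6.45^0.2306 = 11 / 1.537 = 7.157
S₃ = 7.157 × 0.995^0.2306 = 7.157 × 0.9988 ≈ 7.148

7.15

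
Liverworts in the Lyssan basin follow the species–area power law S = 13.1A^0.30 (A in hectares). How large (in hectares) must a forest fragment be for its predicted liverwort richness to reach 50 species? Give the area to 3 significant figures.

86.9 hectares

50 = 13.1 × A^0.3  ⇒  A^0.3 = 50/13.1 = 3.817
ln A = ln(3.817) / 0.3 = 1.3394 / 0.3 = 4.4647
A = e^4.4647 ≈ 86.9 hectares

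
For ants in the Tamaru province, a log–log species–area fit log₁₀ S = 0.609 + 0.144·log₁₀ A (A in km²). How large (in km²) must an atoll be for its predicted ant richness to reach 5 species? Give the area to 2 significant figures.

4.2 km²

5 = 4.064 × A^0.144  ⇒  A^0.144 = 5/4.064 = 1.23
ln A = ln(1.23) / 0.144 = 0.2072 / 0.144 = 1.4386
A = e^1.4386 ≈ 4.215 km²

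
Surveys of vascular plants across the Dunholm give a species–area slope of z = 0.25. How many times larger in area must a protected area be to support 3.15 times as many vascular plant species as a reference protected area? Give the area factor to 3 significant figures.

(A₂/A₁)^0.25 = 3.15, so A₂/A₁ = 3.15^(1/0.25) = 3.15^4
ln(A₂/A₁) = ln 3.15 / 0.25 = 1.1474 / 0.25 = 4.5896
A₂/A₁ = e^4.5896 ≈ 98.46

98.5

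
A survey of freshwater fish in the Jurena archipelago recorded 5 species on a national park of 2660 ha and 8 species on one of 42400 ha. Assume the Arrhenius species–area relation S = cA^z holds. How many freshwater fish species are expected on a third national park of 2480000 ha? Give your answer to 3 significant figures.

16.0

z = ln(8/5) / ln(42400/2660) = 0.4700 / 2.7688 = 0.1697
c = 5 / 2660^0.1697 = 5 / 3.814 = 1.311
S₃ = 1.311 × 2480000^0.1697 = 1.311 × 12.17 ≈ 15.96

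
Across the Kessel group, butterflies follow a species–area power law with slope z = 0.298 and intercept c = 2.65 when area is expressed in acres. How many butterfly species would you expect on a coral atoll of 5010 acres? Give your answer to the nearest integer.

S = 2.65 × 5010^0.298
ln S = ln 2.65 + 0.298 × ln 5010 = 0.9746 + 0.298 × 8.5192 = 3.5133
S = e^3.5133 ≈ 33.56

34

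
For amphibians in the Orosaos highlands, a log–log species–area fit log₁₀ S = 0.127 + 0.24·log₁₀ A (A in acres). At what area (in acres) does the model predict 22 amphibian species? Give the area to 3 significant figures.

22 = 1.34 × A^0.24  ⇒  A^0.24 = 22/1.34 = 16.42
ln A = ln(16.42) / 0.24 = 2.7986 / 0.24 = 11.6609
A = e^11.6609 ≈ 115947 acres

116000 acres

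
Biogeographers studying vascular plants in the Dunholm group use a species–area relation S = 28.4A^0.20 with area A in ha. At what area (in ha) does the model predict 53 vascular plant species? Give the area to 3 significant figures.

22.6 ha

53 = 28.4 × A^0.2  ⇒  A^0.2 = 53/28.4 = 1.866
ln A = ln(1.866) / 0.2 = 0.6239 / 0.2 = 3.1195
A = e^3.1195 ≈ 22.64 ha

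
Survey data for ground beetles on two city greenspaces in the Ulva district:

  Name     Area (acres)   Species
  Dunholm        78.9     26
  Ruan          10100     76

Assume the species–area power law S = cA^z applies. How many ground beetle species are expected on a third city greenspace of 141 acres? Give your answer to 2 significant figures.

30

z = ln(76/26) / ln(10100/78.9) = 1.0726 / 4.8521 = 0.2211
c = 26 / 78.9^0.2211 = 26 / 2.627 = 9.899
S₃ = 9.899 × 141^0.2211 = 9.899 × 2.986 ≈ 29.56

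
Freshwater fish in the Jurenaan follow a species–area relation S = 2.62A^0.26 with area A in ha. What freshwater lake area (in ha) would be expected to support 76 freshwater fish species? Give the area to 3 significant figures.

76 = 2.62 × A^0.26  ⇒  A^0.26 = 76/2.62 = 29.01
ln A = ln(29.01) / 0.26 = 3.3676 / 0.26 = 12.9522
A = e^12.9522 ≈ 421742 ha

422000 ha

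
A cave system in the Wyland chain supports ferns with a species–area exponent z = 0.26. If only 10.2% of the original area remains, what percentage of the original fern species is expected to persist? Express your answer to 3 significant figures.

S_new/S_old = (A_new/A_old)^z = 0.102^0.26
= exp(0.26 × ln 0.102) = exp(0.26 × -2.2828) = exp(-0.5935) ≈ 0.5524

55.2%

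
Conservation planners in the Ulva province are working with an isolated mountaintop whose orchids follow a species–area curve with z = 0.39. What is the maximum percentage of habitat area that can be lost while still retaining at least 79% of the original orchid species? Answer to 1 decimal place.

45.4%

Need (A_new/A_old)^0.39 = 0.79, so A_new/A_old = 0.79^(1/0.39) = 0.79^2.564
ln(A_new/A_old) = ln 0.79 / 0.39 = -0.2357 / 0.39 = -0.6044
A_new/A_old = e^-0.6044 ≈ 0.5464
Fraction that can be lost = 1 − 0.5464 = 0.4536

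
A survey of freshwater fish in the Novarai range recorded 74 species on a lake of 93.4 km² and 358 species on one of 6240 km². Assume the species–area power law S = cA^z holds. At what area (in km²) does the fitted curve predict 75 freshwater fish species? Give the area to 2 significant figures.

z = ln(358/74) / ln(6240/93.4) = 1.5765 / 4.2018 = 0.3752
c = 74 / 93.4^0.3752 = 74 / 5.486 = 13.49
A = (75/13.49)^(1/0.3752) ⇒ ln A = ln(5.56)/0.3752 = 4.5727
A = e^4.5727 ≈ 96.8 km²

97 km²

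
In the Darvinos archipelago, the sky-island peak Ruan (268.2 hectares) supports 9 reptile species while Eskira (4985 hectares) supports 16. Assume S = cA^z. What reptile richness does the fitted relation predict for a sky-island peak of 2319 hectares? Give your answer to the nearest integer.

14

z = ln(16/9) / ln(4985/268.2) = 0.5754 / 2.9225 = 0.1969
c = 9 / 268.2^0.1969 = 9 / 3.007 = 2.993
S₃ = 2.993 × 2319^0.1969 = 2.993 × 4.598 ≈ 13.76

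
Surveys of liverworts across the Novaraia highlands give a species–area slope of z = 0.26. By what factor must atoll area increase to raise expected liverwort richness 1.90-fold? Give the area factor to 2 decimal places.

(A₂/A₁)^0.26 = 1.9, so A₂/A₁ = 1.9^(1/0.26) = 1.9^3.846
ln(A₂/A₁) = ln 1.9 / 0.26 = 0.6419 / 0.26 = 2.4687
A₂/A₁ = e^2.4687 ≈ 11.81

11.81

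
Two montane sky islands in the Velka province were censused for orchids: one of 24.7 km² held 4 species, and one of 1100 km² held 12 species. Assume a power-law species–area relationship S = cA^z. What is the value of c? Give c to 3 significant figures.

z = ln(S₂/S₁) / ln(A₂/A₁) = ln(12/4) / ln(1100/24.7) = 1.0986 / 3.7963 = 0.2894
c = S₁ / A₁^z = 4 / 24.7^0.2894 = 4 / 2.53 = 1.581

1.58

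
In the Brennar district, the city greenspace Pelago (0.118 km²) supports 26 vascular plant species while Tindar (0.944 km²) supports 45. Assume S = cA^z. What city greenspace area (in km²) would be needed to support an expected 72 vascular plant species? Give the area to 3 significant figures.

5.61 km²

z = ln(45/26) / ln(0.944/0.118) = 0.5486 / 2.0794 = 0.2638
c = 26 / 0.118^0.2638 = 26 / 0.5691 = 45.69
A = (72/45.69)^(1/0.2638) ⇒ ln A = ln(1.576)/0.2638 = 1.7240
A = e^1.7240 ≈ 5.607 km²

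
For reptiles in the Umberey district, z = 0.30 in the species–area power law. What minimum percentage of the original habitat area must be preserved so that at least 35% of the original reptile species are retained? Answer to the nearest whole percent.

Need (A_new/A_old)^0.3 = 0.35, so A_new/A_old = 0.35^(1/0.3) = 0.35^3.333
ln(A_new/A_old) = ln 0.35 / 0.3 = -1.0498 / 0.3 = -3.4994
A_new/A_old = e^-3.4994 ≈ 0.03022

3%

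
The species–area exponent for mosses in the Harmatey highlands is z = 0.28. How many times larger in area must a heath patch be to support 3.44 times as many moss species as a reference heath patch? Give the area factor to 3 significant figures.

82.5

(A₂/A₁)^0.28 = 3.44, so A₂/A₁ = 3.44^(1/0.28) = 3.44^3.571
ln(A₂/A₁) = ln 3.44 / 0.28 = 1.2355 / 0.28 = 4.4124
A₂/A₁ = e^4.4124 ≈ 82.47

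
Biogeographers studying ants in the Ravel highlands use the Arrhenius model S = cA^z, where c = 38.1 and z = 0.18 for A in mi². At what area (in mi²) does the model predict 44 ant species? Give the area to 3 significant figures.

2.23 mi²

44 = 38.1 × A^0.18  ⇒  A^0.18 = 44/38.1 = 1.155
ln A = ln(1.155) / 0.18 = 0.1440 / 0.18 = 0.7999
A = e^0.7999 ≈ 2.225 mi²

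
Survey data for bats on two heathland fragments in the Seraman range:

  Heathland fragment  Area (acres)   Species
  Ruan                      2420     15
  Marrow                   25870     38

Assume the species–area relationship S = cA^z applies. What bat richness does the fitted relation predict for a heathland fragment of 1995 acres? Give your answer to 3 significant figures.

z = ln(38/15) / ln(25870/2420) = 0.9295 / 2.3693 = 0.3923
c = 15 / 2420^0.3923 = 15 / 21.26 = 0.7056
S₃ = 0.7056 × 1995^0.3923 = 0.7056 × 19.71 ≈ 13.91

13.9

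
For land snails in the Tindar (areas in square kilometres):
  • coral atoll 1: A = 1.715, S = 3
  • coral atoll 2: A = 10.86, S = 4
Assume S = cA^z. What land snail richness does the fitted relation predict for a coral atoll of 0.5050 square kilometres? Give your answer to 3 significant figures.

2.48

z = ln(4/3) / ln(10.86/1.715) = 0.2877 / 1.8457 = 0.1559
c = 3 / 1.715^0.1559 = 3 / 1.088 = 2.758
S₃ = 2.758 × 0.505^0.1559 = 2.758 × 0.899 ≈ 2.479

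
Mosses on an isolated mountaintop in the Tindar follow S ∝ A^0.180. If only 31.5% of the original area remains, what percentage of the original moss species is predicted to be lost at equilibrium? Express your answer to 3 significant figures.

S_new/S_old = (A_new/A_old)^z = 0.315^0.18
= exp(0.18 × ln 0.315) = exp(0.18 × -1.1552) = exp(-0.2079) ≈ 0.8123
Fraction lost = 1 − 0.8123 = 0.1877

18.8%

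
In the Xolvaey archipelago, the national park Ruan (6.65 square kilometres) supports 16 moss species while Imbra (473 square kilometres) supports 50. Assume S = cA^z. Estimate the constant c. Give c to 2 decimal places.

9.64

z = ln(S₂/S₁) / ln(A₂/A₁) = ln(50/16) / ln(473/6.65) = 1.1394 / 4.2645 = 0.2672
c = S₁ / A₁^z = 16 / 6.65^0.2672 = 16 / 1.659 = 9.644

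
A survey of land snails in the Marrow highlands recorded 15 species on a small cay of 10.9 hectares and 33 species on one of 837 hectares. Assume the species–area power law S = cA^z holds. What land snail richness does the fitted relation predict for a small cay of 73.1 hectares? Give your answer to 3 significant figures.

21.2

z = ln(33/15) / ln(837/10.9) = 0.7885 / 4.3411 = 0.1816
c = 15 / 10.9^0.1816 = 15 / 1.543 = 9.72
S₃ = 9.72 × 73.1^0.1816 = 9.72 × 2.18 ≈ 21.19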